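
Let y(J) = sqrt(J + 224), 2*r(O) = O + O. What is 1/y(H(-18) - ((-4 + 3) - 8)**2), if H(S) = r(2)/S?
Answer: 3*sqrt(1286)/1286 ≈ 0.083657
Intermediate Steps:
r(O) = O (r(O) = (O + O)/2 = (2*O)/2 = O)
H(S) = 2/S
y(J) = sqrt(224 + J)
1/y(H(-18) - ((-4 + 3) - 8)**2) = 1/(sqrt(224 + (2/(-18) - ((-4 + 3) - 8)**2))) = 1/(sqrt(224 + (2*(-1/18) - (-1 - 8)**2))) = 1/(sqrt(224 + (-1/9 - 1*(-9)**2))) = 1/(sqrt(224 + (-1/9 - 1*81))) = 1/(sqrt(224 + (-1/9 - 81))) = 1/(sqrt(224 - 730/9)) = 1/(sqrt(1286/9)) = 1/(sqrt(1286)/3) = 3*sqrt(1286)/1286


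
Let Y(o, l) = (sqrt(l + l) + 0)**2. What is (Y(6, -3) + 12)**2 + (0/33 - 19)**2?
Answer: 397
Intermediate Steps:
Y(o, l) = 2*l (Y(o, l) = (sqrt(2*l) + 0)**2 = (sqrt(2)*sqrt(l) + 0)**2 = (sqrt(2)*sqrt(l))**2 = 2*l)
(Y(6, -3) + 12)**2 + (0/33 - 19)**2 = (2*(-3) + 12)**2 + (0/33 - 19)**2 = (-6 + 12)**2 + (0*(1/33) - 19)**2 = 6**2 + (0 - 19)**2 = 36 + (-19)**2 = 36 + 361 = 397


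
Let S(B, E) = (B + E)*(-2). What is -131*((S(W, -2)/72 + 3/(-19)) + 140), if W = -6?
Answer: -3137581/171 ≈ -18348.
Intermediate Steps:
S(B, E) = -2*B - 2*E
-131*((S(W, -2)/72 + 3/(-19)) + 140) = -131*(((-2*(-6) - 2*(-2))/72 + 3/(-19)) + 140) = -131*(((12 + 4)*(1/72) + 3*(-1/19)) + 140) = -131*((16*(1/72) - 3/19) + 140) = -131*((2/9 - 3/19) + 140) = -131*(11/171 + 140) = -131*23951/171 = -3137581/171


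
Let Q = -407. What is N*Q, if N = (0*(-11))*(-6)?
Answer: 0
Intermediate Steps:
N = 0 (N = 0*(-6) = 0)
N*Q = 0*(-407) = 0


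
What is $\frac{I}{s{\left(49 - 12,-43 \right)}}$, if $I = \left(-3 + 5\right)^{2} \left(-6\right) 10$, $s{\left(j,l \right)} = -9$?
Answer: $\frac{80}{3} \approx 26.667$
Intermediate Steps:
$I = -240$ ($I = 2^{2} \left(-6\right) 10 = 4 \left(-6\right) 10 = \left(-24\right) 10 = -240$)
$\frac{I}{s{\left(49 - 12,-43 \right)}} = - \frac{240}{-9} = \left(-240\right) \left(- \frac{1}{9}\right) = \frac{80}{3}$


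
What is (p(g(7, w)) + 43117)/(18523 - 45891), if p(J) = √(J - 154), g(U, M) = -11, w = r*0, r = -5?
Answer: -43117/27368 - I*√165/27368 ≈ -1.5755 - 0.00046935*I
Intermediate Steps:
w = 0 (w = -5*0 = 0)
p(J) = √(-154 + J)
(p(g(7, w)) + 43117)/(18523 - 45891) = (√(-154 - 11) + 43117)/(18523 - 45891) = (√(-165) + 43117)/(-27368) = (I*√165 + 43117)*(-1/27368) = (43117 + I*√165)*(-1/27368) = -43117/27368 - I*√165/27368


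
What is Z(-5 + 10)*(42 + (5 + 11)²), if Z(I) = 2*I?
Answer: 2980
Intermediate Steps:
Z(-5 + 10)*(42 + (5 + 11)²) = (2*(-5 + 10))*(42 + (5 + 11)²) = (2*5)*(42 + 16²) = 10*(42 + 256) = 10*298 = 2980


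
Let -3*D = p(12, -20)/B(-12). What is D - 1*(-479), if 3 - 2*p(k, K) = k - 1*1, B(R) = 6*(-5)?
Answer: 21553/45 ≈ 478.96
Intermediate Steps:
B(R) = -30
p(k, K) = 2 - k/2 (p(k, K) = 3/2 - (k - 1*1)/2 = 3/2 - (k - 1)/2 = 3/2 - (-1 + k)/2 = 3/2 + (1/2 - k/2) = 2 - k/2)
D = -2/45 (D = -(2 - 1/2*12)/(3*(-30)) = -(2 - 6)*(-1)/(3*30) = -(-4)*(-1)/(3*30) = -1/3*2/15 = -2/45 ≈ -0.044444)
D - 1*(-479) = -2/45 - 1*(-479) = -2/45 + 479 = 21553/45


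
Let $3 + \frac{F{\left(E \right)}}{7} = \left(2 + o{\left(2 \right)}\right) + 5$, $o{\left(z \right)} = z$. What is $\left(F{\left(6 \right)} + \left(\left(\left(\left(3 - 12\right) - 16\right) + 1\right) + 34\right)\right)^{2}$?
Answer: $2704$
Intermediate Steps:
$F{\left(E \right)} = 42$ ($F{\left(E \right)} = -21 + 7 \left(\left(2 + 2\right) + 5\right) = -21 + 7 \left(4 + 5\right) = -21 + 7 \cdot 9 = -21 + 63 = 42$)
$\left(F{\left(6 \right)} + \left(\left(\left(\left(3 - 12\right) - 16\right) + 1\right) + 34\right)\right)^{2} = \left(42 + \left(\left(\left(\left(3 - 12\right) - 16\right) + 1\right) + 34\right)\right)^{2} = \left(42 + \left(\left(\left(-9 - 16\right) + 1\right) + 34\right)\right)^{2} = \left(42 + \left(\left(-25 + 1\right) + 34\right)\right)^{2} = \left(42 + \left(-24 + 34\right)\right)^{2} = \left(42 + 10\right)^{2} = 52^{2} = 2704$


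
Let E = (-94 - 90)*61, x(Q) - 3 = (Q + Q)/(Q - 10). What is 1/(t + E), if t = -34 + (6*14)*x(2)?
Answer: -1/11048 ≈ -9.0514e-5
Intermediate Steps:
x(Q) = 3 + 2*Q/(-10 + Q) (x(Q) = 3 + (Q + Q)/(Q - 10) = 3 + (2*Q)/(-10 + Q) = 3 + 2*Q/(-10 + Q))
t = 176 (t = -34 + (6*14)*(5*(-6 + 2)/(-10 + 2)) = -34 + 84*(5*(-4)/(-8)) = -34 + 84*(5*(-1/8)*(-4)) = -34 + 84*(5/2) = -34 + 210 = 176)
E = -11224 (E = -184*61 = -11224)
1/(t + E) = 1/(176 - 11224) = 1/(-11048) = -1/11048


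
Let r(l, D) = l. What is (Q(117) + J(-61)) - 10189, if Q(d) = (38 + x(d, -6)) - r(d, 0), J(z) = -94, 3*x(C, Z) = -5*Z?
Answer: -10352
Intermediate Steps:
x(C, Z) = -5*Z/3 (x(C, Z) = (-5*Z)/3 = -5*Z/3)
Q(d) = 48 - d (Q(d) = (38 - 5/3*(-6)) - d = (38 + 10) - d = 48 - d)
(Q(117) + J(-61)) - 10189 = ((48 - 1*117) - 94) - 10189 = ((48 - 117) - 94) - 10189 = (-69 - 94) - 10189 = -163 - 10189 = -10352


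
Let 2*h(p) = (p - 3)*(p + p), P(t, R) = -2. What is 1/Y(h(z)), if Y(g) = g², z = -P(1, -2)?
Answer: ¼ ≈ 0.25000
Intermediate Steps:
z = 2 (z = -1*(-2) = 2)
h(p) = p*(-3 + p) (h(p) = ((p - 3)*(p + p))/2 = ((-3 + p)*(2*p))/2 = (2*p*(-3 + p))/2 = p*(-3 + p))
1/Y(h(z)) = 1/((2*(-3 + 2))²) = 1/((2*(-1))²) = 1/((-2)²) = 1/4 = ¼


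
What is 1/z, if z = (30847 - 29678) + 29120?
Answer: 1/30289 ≈ 3.3015e-5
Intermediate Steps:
z = 30289 (z = 1169 + 29120 = 30289)
1/z = 1/30289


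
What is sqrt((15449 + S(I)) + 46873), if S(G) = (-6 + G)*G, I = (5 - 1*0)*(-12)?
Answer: sqrt(66282) ≈ 257.45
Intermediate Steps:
I = -60 (I = (5 + 0)*(-12) = 5*(-12) = -60)
S(G) = G*(-6 + G)
sqrt((15449 + S(I)) + 46873) = sqrt((15449 - 60*(-6 - 60)) + 46873) = sqrt((15449 - 60*(-66)) + 46873) = sqrt((15449 + 3960) + 46873) = sqrt(19409 + 46873) = sqrt(66282)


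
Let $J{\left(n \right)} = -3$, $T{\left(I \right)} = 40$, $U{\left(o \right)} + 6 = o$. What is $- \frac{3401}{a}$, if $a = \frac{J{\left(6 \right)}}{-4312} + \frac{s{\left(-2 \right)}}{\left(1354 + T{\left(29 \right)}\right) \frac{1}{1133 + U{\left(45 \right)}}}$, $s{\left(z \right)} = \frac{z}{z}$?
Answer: $- \frac{10221583064}{2528923} \approx -4041.9$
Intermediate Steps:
$U{\left(o \right)} = -6 + o$
$s{\left(z \right)} = 1$
$a = \frac{2528923}{3005464}$ ($a = - \frac{3}{-4312} + 1 \frac{1}{\left(1354 + 40\right) \frac{1}{1133 + \left(-6 + 45\right)}} = \left(-3\right) \left(- \frac{1}{4312}\right) + 1 \frac{1}{1394 \frac{1}{1133 + 39}} = \frac{3}{4312} + 1 \frac{1}{1394 \cdot \frac{1}{1172}} = \frac{3}{4312} + 1 \frac{1}{\frac{697}{586}} = \frac{3}{4312} + 1 \cdot \frac{586}{697} = \frac{3}{4312} + \frac{586}{697} = \frac{2528923}{3005464} \approx 0.84144$)
$- \frac{3401}{a} = - \frac{3401}{\frac{2528923}{3005464}} = \left(-3401\right) \frac{3005464}{2528923} = - \frac{10221583064}{2528923}$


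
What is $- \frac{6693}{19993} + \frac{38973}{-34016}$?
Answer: $- \frac{1006856277}{680081888} \approx -1.4805$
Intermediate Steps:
$- \frac{6693}{19993} + \frac{38973}{-34016} = \left(-6693\right) \frac{1}{19993} + 38973 \left(- \frac{1}{34016}\right) = - \frac{6693}{19993} - \frac{38973}{34016} = - \frac{1006856277}{680081888}$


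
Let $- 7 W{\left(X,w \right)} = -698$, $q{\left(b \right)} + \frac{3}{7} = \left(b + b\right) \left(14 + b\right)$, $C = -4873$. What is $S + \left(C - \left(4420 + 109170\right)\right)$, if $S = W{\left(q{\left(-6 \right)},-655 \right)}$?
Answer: $- \frac{828543}{7} \approx -1.1836 \cdot 10^{5}$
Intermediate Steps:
$q{\left(b \right)} = - \frac{3}{7} + 2 b \left(14 + b\right)$ ($q{\left(b \right)} = - \frac{3}{7} + \left(b + b\right) \left(14 + b\right) = - \frac{3}{7} + 2 b \left(14 + b\right)$)
$W{\left(X,w \right)} = \frac{698}{7}$ ($W{\left(X,w \right)} = \left(- \frac{1}{7}\right) \left(-698\right) = \frac{698}{7}$)
$S = \frac{698}{7} \approx 99.714$
$S + \left(C - \left(4420 + 109170\right)\right) = \frac{698}{7} - 118463 = - \frac{828543}{7}$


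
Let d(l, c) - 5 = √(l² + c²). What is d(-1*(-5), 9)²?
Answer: (5 + √106)² ≈ 233.96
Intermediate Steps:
d(l, c) = 5 + √(c² + l²) (d(l, c) = 5 + √(l² + c²) = 5 + √(c² + l²))
d(-1*(-5), 9)² = (5 + √(9² + (-1*(-5))²))² = (5 + √(81 + 5²))² = (5 + √(81 + 25))² = (5 + √106)²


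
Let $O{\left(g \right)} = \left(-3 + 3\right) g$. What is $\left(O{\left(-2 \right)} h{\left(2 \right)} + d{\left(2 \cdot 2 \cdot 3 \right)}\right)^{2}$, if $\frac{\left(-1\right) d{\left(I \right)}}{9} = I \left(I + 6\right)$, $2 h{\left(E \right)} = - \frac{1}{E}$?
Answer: $3779136$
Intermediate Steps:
$h{\left(E \right)} = - \frac{1}{2 E}$ ($h{\left(E \right)} = \frac{\left(-1\right) \frac{1}{E}}{2} = - \frac{1}{2 E}$)
$O{\left(g \right)} = 0$ ($O{\left(g \right)} = 0 g = 0$)
$d{\left(I \right)} = - 9 I \left(6 + I\right)$ ($d{\left(I \right)} = - 9 I \left(I + 6\right) = - 9 I \left(6 + I\right)$)
$\left(O{\left(-2 \right)} h{\left(2 \right)} + d{\left(2 \cdot 2 \cdot 3 \right)}\right)^{2} = \left(0 \left(- \frac{1}{2 \cdot 2}\right) - 9 \cdot 2 \cdot 2 \cdot 3 \left(6 + 2 \cdot 2 \cdot 3\right)\right)^{2} = \left(0 \left(\left(- \frac{1}{2}\right) \frac{1}{2}\right) - 9 \cdot 4 \cdot 3 \left(6 + 4 \cdot 3\right)\right)^{2} = \left(0 \left(- \frac{1}{4}\right) - 108 \left(6 + 12\right)\right)^{2} = \left(0 - 108 \cdot 18\right)^{2} = \left(0 - 1944\right)^{2} = \left(-1944\right)^{2} = 3779136$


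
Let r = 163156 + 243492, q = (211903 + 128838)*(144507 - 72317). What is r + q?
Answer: 24598499438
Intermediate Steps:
q = 24598092790 (q = 340741*72190 = 24598092790)
r = 406648
r + q = 406648 + 24598092790 = 24598499438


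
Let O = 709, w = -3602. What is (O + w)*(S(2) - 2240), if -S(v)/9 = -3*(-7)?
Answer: 7027097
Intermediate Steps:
S(v) = -189 (S(v) = -(-27)*(-7) = -9*21 = -189)
(O + w)*(S(2) - 2240) = (709 - 3602)*(-189 - 2240) = -2893*(-2429) = 7027097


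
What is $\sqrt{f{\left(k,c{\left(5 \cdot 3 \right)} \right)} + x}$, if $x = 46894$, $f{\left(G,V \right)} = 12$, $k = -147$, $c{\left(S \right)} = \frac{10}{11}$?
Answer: $\sqrt{46906} \approx 216.58$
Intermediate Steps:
$c{\left(S \right)} = \frac{10}{11}$ ($c{\left(S \right)} = 10 \cdot \frac{1}{11} = \frac{10}{11}$)
$\sqrt{f{\left(k,c{\left(5 \cdot 3 \right)} \right)} + x} = \sqrt{12 + 46894} = \sqrt{46906}$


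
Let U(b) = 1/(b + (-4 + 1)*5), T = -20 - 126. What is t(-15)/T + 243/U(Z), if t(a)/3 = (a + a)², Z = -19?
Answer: -604476/73 ≈ -8280.5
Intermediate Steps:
t(a) = 12*a² (t(a) = 3*(a + a)² = 3*(2*a)² = 3*(4*a²) = 12*a²)
T = -146
U(b) = 1/(-15 + b) (U(b) = 1/(b - 3*5) = 1/(b - 15) = 1/(-15 + b))
t(-15)/T + 243/U(Z) = (12*(-15)²)/(-146) + 243/(1/(-15 - 19)) = (12*225)*(-1/146) + 243/(1/(-34)) = 2700*(-1/146) + 243/(-1/34) = -1350/73 + 243*(-34) = -1350/73 - 8262 = -604476/73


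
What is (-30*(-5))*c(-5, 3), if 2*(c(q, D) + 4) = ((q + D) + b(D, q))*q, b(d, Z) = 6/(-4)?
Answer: 1425/2 ≈ 712.50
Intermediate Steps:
b(d, Z) = -3/2 (b(d, Z) = 6*(-¼) = -3/2)
c(q, D) = -4 + q*(-3/2 + D + q)/2 (c(q, D) = -4 + (((q + D) - 3/2)*q)/2 = -4 + (((D + q) - 3/2)*q)/2 = -4 + ((-3/2 + D + q)*q)/2 = -4 + (q*(-3/2 + D + q))/2 = -4 + q*(-3/2 + D + q)/2)
(-30*(-5))*c(-5, 3) = (-30*(-5))*(-4 + (½)*(-5)² - ¾*(-5) + (½)*3*(-5)) = 150*(-4 + (½)*25 + 15/4 - 15/2) = 150*(-4 + 25/2 + 15/4 - 15/2) = 150*(19/4) = 1425/2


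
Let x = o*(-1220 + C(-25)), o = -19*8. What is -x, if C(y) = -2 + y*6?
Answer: -208544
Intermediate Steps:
o = -152
C(y) = -2 + 6*y
x = 208544 (x = -152*(-1220 + (-2 + 6*(-25))) = -152*(-1220 + (-2 - 150)) = -152*(-1220 - 152) = -152*(-1372) = 208544)
-x = -1*208544 = -208544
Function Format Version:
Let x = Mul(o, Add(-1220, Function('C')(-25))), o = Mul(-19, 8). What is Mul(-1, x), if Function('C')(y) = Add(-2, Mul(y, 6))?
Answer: -208544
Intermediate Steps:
o = -152
Function('C')(y) = Add(-2, Mul(6, y))
x = 208544 (x = Mul(-152, Add(-1220, Add(-2, Mul(6, -25)))) = Mul(-152, Add(-1220, Add(-2, -150))) = Mul(-152, Add(-1220, -152)) = Mul(-152, -1372) = 208544)
Mul(-1, x) = Mul(-1, 208544) = -208544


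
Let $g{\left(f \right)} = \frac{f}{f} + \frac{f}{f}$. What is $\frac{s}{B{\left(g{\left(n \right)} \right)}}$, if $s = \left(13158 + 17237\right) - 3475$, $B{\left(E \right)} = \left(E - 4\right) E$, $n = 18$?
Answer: $-6730$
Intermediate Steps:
$g{\left(f \right)} = 2$ ($g{\left(f \right)} = 1 + 1 = 2$)
$B{\left(E \right)} = E \left(-4 + E\right)$ ($B{\left(E \right)} = \left(-4 + E\right) E = E \left(-4 + E\right)$)
$s = 26920$ ($s = 30395 - 3475 = 26920$)
$\frac{s}{B{\left(g{\left(n \right)} \right)}} = \frac{26920}{2 \left(-4 + 2\right)} = \frac{26920}{2 \left(-2\right)} = \frac{26920}{-4} = 26920 \left(- \frac{1}{4}\right) = -6730$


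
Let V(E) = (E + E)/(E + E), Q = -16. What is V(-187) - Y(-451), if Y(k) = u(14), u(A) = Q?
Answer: 17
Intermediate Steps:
V(E) = 1 (V(E) = (2*E)/((2*E)) = (2*E)*(1/(2*E)) = 1)
u(A) = -16
Y(k) = -16
V(-187) - Y(-451) = 1 - 1*(-16) = 1 + 16 = 17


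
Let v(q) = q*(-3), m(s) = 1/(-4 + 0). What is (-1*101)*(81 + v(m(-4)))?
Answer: -33027/4 ≈ -8256.8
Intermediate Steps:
m(s) = -¼ (m(s) = 1/(-4) = -¼)
v(q) = -3*q
(-1*101)*(81 + v(m(-4))) = (-1*101)*(81 - 3*(-¼)) = -101*(81 + ¾) = -101*327/4 = -33027/4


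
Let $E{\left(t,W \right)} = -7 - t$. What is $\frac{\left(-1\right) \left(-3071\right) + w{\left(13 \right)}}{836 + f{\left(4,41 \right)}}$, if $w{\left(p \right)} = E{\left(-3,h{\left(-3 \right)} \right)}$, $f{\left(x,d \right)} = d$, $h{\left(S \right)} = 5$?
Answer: $\frac{3067}{877} \approx 3.4972$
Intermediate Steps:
$w{\left(p \right)} = -4$ ($w{\left(p \right)} = -7 - -3 = -7 + 3 = -4$)
$\frac{\left(-1\right) \left(-3071\right) + w{\left(13 \right)}}{836 + f{\left(4,41 \right)}} = \frac{\left(-1\right) \left(-3071\right) - 4}{836 + 41} = \frac{3071 - 4}{877} = 3067 \cdot \frac{1}{877} = \frac{3067}{877}$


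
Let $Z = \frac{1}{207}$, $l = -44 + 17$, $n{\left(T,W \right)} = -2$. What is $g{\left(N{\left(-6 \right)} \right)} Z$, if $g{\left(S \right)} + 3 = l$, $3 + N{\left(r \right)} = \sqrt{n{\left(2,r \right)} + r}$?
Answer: $- \frac{10}{69} \approx -0.14493$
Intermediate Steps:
$l = -27$
$N{\left(r \right)} = -3 + \sqrt{-2 + r}$
$g{\left(S \right)} = -30$ ($g{\left(S \right)} = -3 - 27 = -30$)
$Z = \frac{1}{207} \approx 0.0048309$
$g{\left(N{\left(-6 \right)} \right)} Z = \left(-30\right) \frac{1}{207} = - \frac{10}{69}$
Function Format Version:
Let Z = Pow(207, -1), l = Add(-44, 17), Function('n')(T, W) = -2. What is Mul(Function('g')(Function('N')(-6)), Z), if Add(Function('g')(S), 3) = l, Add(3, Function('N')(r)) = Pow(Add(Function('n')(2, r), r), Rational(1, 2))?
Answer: Rational(-10, 69) ≈ -0.14493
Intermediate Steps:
l = -27
Function('N')(r) = Add(-3, Pow(Add(-2, r), Rational(1, 2)))
Function('g')(S) = -30 (Function('g')(S) = Add(-3, -27) = -30)
Z = Rational(1, 207) ≈ 0.0048309
Mul(Function('g')(Function('N')(-6)), Z) = Mul(-30, Rational(1, 207)) = Rational(-10, 69)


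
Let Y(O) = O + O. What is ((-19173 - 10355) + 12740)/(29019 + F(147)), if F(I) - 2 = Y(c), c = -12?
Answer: -16788/28997 ≈ -0.57896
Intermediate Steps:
Y(O) = 2*O
F(I) = -22 (F(I) = 2 + 2*(-12) = 2 - 24 = -22)
((-19173 - 10355) + 12740)/(29019 + F(147)) = ((-19173 - 10355) + 12740)/(29019 - 22) = (-29528 + 12740)/28997 = -16788*1/28997 = -16788/28997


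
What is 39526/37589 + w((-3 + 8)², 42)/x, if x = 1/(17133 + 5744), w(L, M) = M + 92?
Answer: 115229795628/37589 ≈ 3.0655e+6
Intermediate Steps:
w(L, M) = 92 + M
x = 1/22877 ≈ 4.3712e-5
39526/37589 + w((-3 + 8)², 42)/x = 39526/37589 + (92 + 42)/(1/22877) = 39526*(1/37589) + 134*22877 = 39526/37589 + 3065518 = 115229795628/37589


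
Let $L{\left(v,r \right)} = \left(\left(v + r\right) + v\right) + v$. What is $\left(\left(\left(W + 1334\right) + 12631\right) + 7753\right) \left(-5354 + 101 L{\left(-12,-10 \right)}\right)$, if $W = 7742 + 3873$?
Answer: $-333330000$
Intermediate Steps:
$W = 11615$
$L{\left(v,r \right)} = r + 3 v$ ($L{\left(v,r \right)} = \left(\left(r + v\right) + v\right) + v = \left(r + 2 v\right) + v = r + 3 v$)
$\left(\left(\left(W + 1334\right) + 12631\right) + 7753\right) \left(-5354 + 101 L{\left(-12,-10 \right)}\right) = \left(\left(\left(11615 + 1334\right) + 12631\right) + 7753\right) \left(-5354 + 101 \left(-10 + 3 \left(-12\right)\right)\right) = \left(\left(12949 + 12631\right) + 7753\right) \left(-5354 + 101 \left(-10 - 36\right)\right) = \left(25580 + 7753\right) \left(-5354 + 101 \left(-46\right)\right) = 33333 \left(-5354 - 4646\right) = 33333 \left(-10000\right) = -333330000$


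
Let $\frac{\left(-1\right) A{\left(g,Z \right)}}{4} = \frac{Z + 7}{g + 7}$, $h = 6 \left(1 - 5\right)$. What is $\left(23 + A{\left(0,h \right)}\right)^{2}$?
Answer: $\frac{52441}{49} \approx 1070.2$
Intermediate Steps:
$h = -24$ ($h = 6 \left(-4\right) = -24$)
$A{\left(g,Z \right)} = - \frac{4 \left(7 + Z\right)}{7 + g}$ ($A{\left(g,Z \right)} = - 4 \frac{Z + 7}{g + 7} = - 4 \frac{7 + Z}{7 + g} = - \frac{4 \left(7 + Z\right)}{7 + g}$)
$\left(23 + A{\left(0,h \right)}\right)^{2} = \left(23 + \frac{4 \left(-7 - -24\right)}{7 + 0}\right)^{2} = \left(23 + \frac{4 \left(-7 + 24\right)}{7}\right)^{2} = \left(23 + 4 \cdot \frac{1}{7} \cdot 17\right)^{2} = \left(23 + \frac{68}{7}\right)^{2} = \left(\frac{229}{7}\right)^{2} = \frac{52441}{49}$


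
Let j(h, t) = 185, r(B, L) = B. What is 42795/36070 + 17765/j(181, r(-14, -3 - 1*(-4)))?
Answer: 25948025/266918 ≈ 97.214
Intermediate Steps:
42795/36070 + 17765/j(181, r(-14, -3 - 1*(-4))) = 42795/36070 + 17765/185 = 42795*(1/36070) + 17765*(1/185) = 8559/7214 + 3553/37 = 25948025/266918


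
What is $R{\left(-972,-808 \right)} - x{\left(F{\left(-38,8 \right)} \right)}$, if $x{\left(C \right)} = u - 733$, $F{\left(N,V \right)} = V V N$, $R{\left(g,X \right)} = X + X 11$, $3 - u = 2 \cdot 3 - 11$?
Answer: $-8971$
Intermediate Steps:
$u = 8$ ($u = 3 - \left(2 \cdot 3 - 11\right) = 3 - \left(6 - 11\right) = 3 - -5 = 3 + 5 = 8$)
$R{\left(g,X \right)} = 12 X$ ($R{\left(g,X \right)} = X + 11 X = 12 X$)
$F{\left(N,V \right)} = N V^{2}$ ($F{\left(N,V \right)} = V^{2} N = N V^{2}$)
$x{\left(C \right)} = -725$ ($x{\left(C \right)} = 8 - 733 = -725$)
$R{\left(-972,-808 \right)} - x{\left(F{\left(-38,8 \right)} \right)} = 12 \left(-808\right) - -725 = -9696 + 725 = -8971$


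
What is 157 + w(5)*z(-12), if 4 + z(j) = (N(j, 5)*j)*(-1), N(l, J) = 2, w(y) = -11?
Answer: -63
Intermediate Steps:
z(j) = -4 - 2*j (z(j) = -4 + (2*j)*(-1) = -4 - 2*j)
157 + w(5)*z(-12) = 157 - 11*(-4 - 2*(-12)) = 157 - 11*(-4 + 24) = 157 - 11*20 = 157 - 220 = -63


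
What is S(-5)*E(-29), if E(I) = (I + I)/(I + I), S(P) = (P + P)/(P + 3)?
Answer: 5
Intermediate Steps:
S(P) = 2*P/(3 + P) (S(P) = (2*P)/(3 + P) = 2*P/(3 + P))
E(I) = 1 (E(I) = (2*I)/((2*I)) = (2*I)*(1/(2*I)) = 1)
S(-5)*E(-29) = (2*(-5)/(3 - 5))*1 = (2*(-5)/(-2))*1 = (2*(-5)*(-½))*1 = 5*1 = 5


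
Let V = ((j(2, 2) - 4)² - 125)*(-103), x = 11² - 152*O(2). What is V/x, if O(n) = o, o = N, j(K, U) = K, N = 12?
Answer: -12463/1703 ≈ -7.3183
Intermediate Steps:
o = 12
O(n) = 12
x = -1703 (x = 11² - 152*12 = 121 - 1824 = -1703)
V = 12463 (V = ((2 - 4)² - 125)*(-103) = ((-2)² - 125)*(-103) = (4 - 125)*(-103) = -121*(-103) = 12463)
V/x = 12463/(-1703) = 12463*(-1/1703) = -12463/1703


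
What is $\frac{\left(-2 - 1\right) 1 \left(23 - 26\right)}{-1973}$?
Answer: $- \frac{9}{1973} \approx -0.0045616$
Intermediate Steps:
$\frac{\left(-2 - 1\right) 1 \left(23 - 26\right)}{-1973} = \left(-3\right) 1 \left(-3\right) \left(- \frac{1}{1973}\right) = \left(-3\right) \left(-3\right) \left(- \frac{1}{1973}\right) = 9 \left(- \frac{1}{1973}\right) = - \frac{9}{1973}$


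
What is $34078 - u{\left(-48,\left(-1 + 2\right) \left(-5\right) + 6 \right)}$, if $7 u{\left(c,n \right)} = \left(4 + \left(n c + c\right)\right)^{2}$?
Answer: $\frac{230082}{7} \approx 32869.0$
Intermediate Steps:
$u{\left(c,n \right)} = \frac{\left(4 + c + c n\right)^{2}}{7}$ ($u{\left(c,n \right)} = \frac{\left(4 + \left(n c + c\right)\right)^{2}}{7} = \frac{\left(4 + \left(c n + c\right)\right)^{2}}{7} = \frac{\left(4 + \left(c + c n\right)\right)^{2}}{7} = \frac{\left(4 + c + c n\right)^{2}}{7}$)
$34078 - u{\left(-48,\left(-1 + 2\right) \left(-5\right) + 6 \right)} = 34078 - \frac{\left(4 - 48 - 48 \left(\left(-1 + 2\right) \left(-5\right) + 6\right)\right)^{2}}{7} = 34078 - \frac{\left(4 - 48 - 48 \left(1 \left(-5\right) + 6\right)\right)^{2}}{7} = 34078 - \frac{\left(4 - 48 - 48 \left(-5 + 6\right)\right)^{2}}{7} = 34078 - \frac{\left(4 - 48 - 48\right)^{2}}{7} = 34078 - \frac{\left(-92\right)^{2}}{7} = 34078 - \frac{1}{7} \cdot 8464 = 34078 - \frac{8464}{7} = \frac{230082}{7}$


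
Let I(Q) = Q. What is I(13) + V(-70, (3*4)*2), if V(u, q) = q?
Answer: 37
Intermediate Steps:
I(13) + V(-70, (3*4)*2) = 13 + (3*4)*2 = 13 + 12*2 = 13 + 24 = 37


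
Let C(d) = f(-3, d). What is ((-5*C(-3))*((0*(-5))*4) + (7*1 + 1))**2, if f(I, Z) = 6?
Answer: 64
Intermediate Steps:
C(d) = 6
((-5*C(-3))*((0*(-5))*4) + (7*1 + 1))**2 = ((-5*6)*((0*(-5))*4) + (7*1 + 1))**2 = (-0*4 + (7 + 1))**2 = (-30*0 + 8)**2 = (0 + 8)**2 = 8**2 = 64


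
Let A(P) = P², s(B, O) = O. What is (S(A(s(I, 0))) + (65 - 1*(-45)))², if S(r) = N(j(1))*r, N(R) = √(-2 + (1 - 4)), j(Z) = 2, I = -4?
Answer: 12100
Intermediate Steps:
N(R) = I*√5 (N(R) = √(-2 - 3) = √(-5) = I*√5)
S(r) = I*r*√5 (S(r) = (I*√5)*r = I*r*√5)
(S(A(s(I, 0))) + (65 - 1*(-45)))² = (I*0²*√5 + (65 - 1*(-45)))² = (I*0*√5 + (65 + 45))² = (0 + 110)² = 110² = 12100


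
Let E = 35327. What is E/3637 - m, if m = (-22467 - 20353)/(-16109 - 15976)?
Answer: 195546091/23338629 ≈ 8.3786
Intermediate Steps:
m = 8564/6417 (m = -42820/(-32085) = -42820*(-1/32085) = 8564/6417 ≈ 1.3346)
E/3637 - m = 35327/3637 - 1*8564/6417 = 35327*(1/3637) - 8564/6417 = 35327/3637 - 8564/6417 = 195546091/23338629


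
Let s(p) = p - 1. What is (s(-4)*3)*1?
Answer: -15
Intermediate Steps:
s(p) = -1 + p
(s(-4)*3)*1 = ((-1 - 4)*3)*1 = -5*3*1 = -15*1 = -15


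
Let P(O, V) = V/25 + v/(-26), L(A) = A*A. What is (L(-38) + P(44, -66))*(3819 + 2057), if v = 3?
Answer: 211718834/25 ≈ 8.4688e+6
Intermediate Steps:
L(A) = A²
P(O, V) = -3/26 + V/25 (P(O, V) = V/25 + 3/(-26) = V*(1/25) + 3*(-1/26) = V/25 - 3/26 = -3/26 + V/25)
(L(-38) + P(44, -66))*(3819 + 2057) = ((-38)² + (-3/26 + (1/25)*(-66)))*(3819 + 2057) = (1444 + (-3/26 - 66/25))*5876 = (1444 - 1791/650)*5876 = (936809/650)*5876 = 211718834/25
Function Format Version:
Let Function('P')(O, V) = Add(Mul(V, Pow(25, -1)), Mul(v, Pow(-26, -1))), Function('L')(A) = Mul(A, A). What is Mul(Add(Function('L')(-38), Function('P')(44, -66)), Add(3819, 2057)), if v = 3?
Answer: Rational(211718834, 25) ≈ 8.4688e+6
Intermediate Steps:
Function('L')(A) = Pow(A, 2)
Function('P')(O, V) = Add(Rational(-3, 26), Mul(Rational(1, 25), V)) (Function('P')(O, V) = Add(Mul(V, Pow(25, -1)), Mul(3, Pow(-26, -1))) = Add(Mul(V, Rational(1, 25)), Mul(3, Rational(-1, 26))) = Add(Mul(Rational(1, 25), V), Rational(-3, 26)) = Add(Rational(-3, 26), Mul(Rational(1, 25), V)))
Mul(Add(Function('L')(-38), Function('P')(44, -66)), Add(3819, 2057)) = Mul(Add(Pow(-38, 2), Add(Rational(-3, 26), Mul(Rational(1, 25), -66))), Add(3819, 2057)) = Mul(Add(1444, Add(Rational(-3, 26), Rational(-66, 25))), 5876) = Mul(Add(1444, Rational(-1791, 650)), 5876) = Mul(Rational(936809, 650), 5876) = Rational(211718834, 25)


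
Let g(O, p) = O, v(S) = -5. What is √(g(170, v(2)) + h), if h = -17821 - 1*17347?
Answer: I*√34998 ≈ 187.08*I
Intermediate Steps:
h = -35168 (h = -17821 - 17347 = -35168)
√(g(170, v(2)) + h) = √(170 - 35168) = √(-34998) = I*√34998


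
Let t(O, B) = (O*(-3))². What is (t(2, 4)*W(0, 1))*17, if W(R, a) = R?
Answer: 0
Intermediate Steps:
t(O, B) = 9*O² (t(O, B) = (-3*O)² = 9*O²)
(t(2, 4)*W(0, 1))*17 = ((9*2²)*0)*17 = ((9*4)*0)*17 = (36*0)*17 = 0*17 = 0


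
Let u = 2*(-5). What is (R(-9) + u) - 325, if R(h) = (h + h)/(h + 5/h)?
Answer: -14324/43 ≈ -333.12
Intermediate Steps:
R(h) = 2*h/(h + 5/h) (R(h) = (2*h)/(h + 5/h) = 2*h/(h + 5/h))
u = -10
(R(-9) + u) - 325 = (2*(-9)²/(5 + (-9)²) - 10) - 325 = (2*81/(5 + 81) - 10) - 325 = (2*81/86 - 10) - 325 = (2*81*(1/86) - 10) - 325 = (81/43 - 10) - 325 = -349/43 - 325 = -14324/43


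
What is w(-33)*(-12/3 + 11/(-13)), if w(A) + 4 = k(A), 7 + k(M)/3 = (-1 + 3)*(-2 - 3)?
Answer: 3465/13 ≈ 266.54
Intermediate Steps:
k(M) = -51 (k(M) = -21 + 3*((-1 + 3)*(-2 - 3)) = -21 + 3*(2*(-5)) = -21 + 3*(-10) = -21 - 30 = -51)
w(A) = -55 (w(A) = -4 - 51 = -55)
w(-33)*(-12/3 + 11/(-13)) = -55*(-12/3 + 11/(-13)) = -55*(-12*1/3 + 11*(-1/13)) = -55*(-4 - 11/13) = -55*(-63/13) = 3465/13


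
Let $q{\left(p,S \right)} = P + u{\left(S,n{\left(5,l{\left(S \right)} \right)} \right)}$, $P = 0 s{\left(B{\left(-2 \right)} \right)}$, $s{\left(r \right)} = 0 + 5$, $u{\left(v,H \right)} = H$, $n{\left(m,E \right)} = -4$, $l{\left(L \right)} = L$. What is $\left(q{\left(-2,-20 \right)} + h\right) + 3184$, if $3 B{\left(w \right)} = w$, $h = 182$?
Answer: $3362$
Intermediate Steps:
$B{\left(w \right)} = \frac{w}{3}$
$s{\left(r \right)} = 5$
$P = 0$ ($P = 0 \cdot 5 = 0$)
$q{\left(p,S \right)} = -4$ ($q{\left(p,S \right)} = 0 - 4 = -4$)
$\left(q{\left(-2,-20 \right)} + h\right) + 3184 = \left(-4 + 182\right) + 3184 = 178 + 3184 = 3362$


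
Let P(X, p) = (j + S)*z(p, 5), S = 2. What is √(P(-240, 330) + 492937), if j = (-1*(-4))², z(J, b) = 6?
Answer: √493045 ≈ 702.17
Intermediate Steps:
j = 16 (j = 4² = 16)
P(X, p) = 108 (P(X, p) = (16 + 2)*6 = 18*6 = 108)
√(P(-240, 330) + 492937) = √(108 + 492937) = √493045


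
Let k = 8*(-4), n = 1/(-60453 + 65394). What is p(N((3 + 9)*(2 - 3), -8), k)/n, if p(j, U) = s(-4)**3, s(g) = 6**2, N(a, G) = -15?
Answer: 230527296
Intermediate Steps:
n = 1/4941 ≈ 0.00020239
s(g) = 36
k = -32
p(j, U) = 46656 (p(j, U) = 36**3 = 46656)
p(N((3 + 9)*(2 - 3), -8), k)/n = 46656/(1/4941) = 46656*4941 = 230527296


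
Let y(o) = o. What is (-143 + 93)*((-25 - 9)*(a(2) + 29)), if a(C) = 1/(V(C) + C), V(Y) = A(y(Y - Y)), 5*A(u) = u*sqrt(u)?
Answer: 50150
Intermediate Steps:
A(u) = u**(3/2)/5 (A(u) = (u*sqrt(u))/5 = u**(3/2)/5)
V(Y) = 0 (V(Y) = (Y - Y)**(3/2)/5 = 0**(3/2)/5 = (1/5)*0 = 0)
a(C) = 1/C (a(C) = 1/(0 + C) = 1/C)
(-143 + 93)*((-25 - 9)*(a(2) + 29)) = (-143 + 93)*((-25 - 9)*(1/2 + 29)) = -(-1700)*(1/2 + 29) = -(-1700)*59/2 = -50*(-1003) = 50150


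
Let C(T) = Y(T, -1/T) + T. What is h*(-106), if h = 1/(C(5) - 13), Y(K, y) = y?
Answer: 530/41 ≈ 12.927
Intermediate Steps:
C(T) = T - 1/T (C(T) = -1/T + T = T - 1/T)
h = -5/41 (h = 1/((5 - 1/5) - 13) = 1/(24/5 - 13) = 1/(-41/5) = -5/41 ≈ -0.12195)
h*(-106) = -5/41*(-106) = 530/41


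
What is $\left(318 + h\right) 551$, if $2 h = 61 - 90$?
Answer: $\frac{334457}{2} \approx 1.6723 \cdot 10^{5}$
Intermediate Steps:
$h = - \frac{29}{2}$ ($h = \frac{61 - 90}{2} = \frac{1}{2} \left(-29\right) = - \frac{29}{2} \approx -14.5$)
$\left(318 + h\right) 551 = \left(318 - \frac{29}{2}\right) 551 = \frac{607}{2} \cdot 551 = \frac{334457}{2}$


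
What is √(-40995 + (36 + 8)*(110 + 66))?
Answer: I*√33251 ≈ 182.35*I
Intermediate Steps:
√(-40995 + (36 + 8)*(110 + 66)) = √(-40995 + 44*176) = √(-40995 + 7744) = √(-33251) = I*√33251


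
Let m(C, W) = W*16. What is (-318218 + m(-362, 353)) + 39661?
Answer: -272909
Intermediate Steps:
m(C, W) = 16*W
(-318218 + m(-362, 353)) + 39661 = (-318218 + 16*353) + 39661 = (-318218 + 5648) + 39661 = -312570 + 39661 = -272909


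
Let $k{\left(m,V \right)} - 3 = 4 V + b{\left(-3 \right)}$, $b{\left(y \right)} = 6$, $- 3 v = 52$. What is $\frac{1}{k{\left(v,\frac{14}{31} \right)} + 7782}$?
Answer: $\frac{31}{241577} \approx 0.00012832$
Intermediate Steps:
$v = - \frac{52}{3}$ ($v = \left(- \frac{1}{3}\right) 52 = - \frac{52}{3} \approx -17.333$)
$k{\left(m,V \right)} = 9 + 4 V$ ($k{\left(m,V \right)} = 3 + \left(4 V + 6\right) = 3 + \left(6 + 4 V\right) = 9 + 4 V$)
$\frac{1}{k{\left(v,\frac{14}{31} \right)} + 7782} = \frac{1}{\left(9 + 4 \cdot \frac{14}{31}\right) + 7782} = \frac{1}{\left(9 + \frac{56}{31}\right) + 7782} = \frac{1}{\frac{335}{31} + 7782} = \frac{1}{\frac{241577}{31}} = \frac{31}{241577}$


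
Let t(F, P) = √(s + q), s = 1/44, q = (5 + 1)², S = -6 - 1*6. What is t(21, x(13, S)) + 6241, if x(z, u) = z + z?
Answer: 6241 + √17435/22 ≈ 6247.0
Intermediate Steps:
S = -12 (S = -6 - 6 = -12)
q = 36 (q = 6² = 36)
s = 1/44 ≈ 0.022727
x(z, u) = 2*z
t(F, P) = √17435/22 (t(F, P) = √(1/44 + 36) = √(1585/44) = √17435/22)
t(21, x(13, S)) + 6241 = √17435/22 + 6241 = 6241 + √17435/22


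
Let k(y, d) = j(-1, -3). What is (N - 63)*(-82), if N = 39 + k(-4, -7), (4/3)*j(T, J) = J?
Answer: 4305/2 ≈ 2152.5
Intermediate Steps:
j(T, J) = 3*J/4
k(y, d) = -9/4 (k(y, d) = (¾)*(-3) = -9/4)
N = 147/4 (N = 39 - 9/4 = 147/4 ≈ 36.750)
(N - 63)*(-82) = (147/4 - 63)*(-82) = -105/4*(-82) = 4305/2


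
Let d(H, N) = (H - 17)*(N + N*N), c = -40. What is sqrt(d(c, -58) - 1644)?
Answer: I*sqrt(190086) ≈ 435.99*I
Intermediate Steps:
d(H, N) = (-17 + H)*(N + N**2)
sqrt(d(c, -58) - 1644) = sqrt(-58*(-17 - 40 - 17*(-58) - 40*(-58)) - 1644) = sqrt(-58*(-17 - 40 + 986 + 2320) - 1644) = sqrt(-58*3249 - 1644) = sqrt(-188442 - 1644) = sqrt(-190086) = I*sqrt(190086)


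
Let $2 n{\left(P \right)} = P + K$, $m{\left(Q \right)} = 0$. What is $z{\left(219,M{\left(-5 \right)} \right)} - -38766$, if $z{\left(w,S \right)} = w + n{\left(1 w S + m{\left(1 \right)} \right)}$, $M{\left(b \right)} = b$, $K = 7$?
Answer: $38441$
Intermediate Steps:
$n{\left(P \right)} = \frac{7}{2} + \frac{P}{2}$ ($n{\left(P \right)} = \frac{P + 7}{2} = \frac{7 + P}{2} = \frac{7}{2} + \frac{P}{2}$)
$z{\left(w,S \right)} = \frac{7}{2} + w + \frac{S w}{2}$ ($z{\left(w,S \right)} = w + \left(\frac{7}{2} + \frac{1 w S + 0}{2}\right) = w + \left(\frac{7}{2} + \frac{w S + 0}{2}\right) = w + \left(\frac{7}{2} + \frac{S w + 0}{2}\right) = w + \left(\frac{7}{2} + \frac{S w}{2}\right) = \frac{7}{2} + w + \frac{S w}{2}$)
$z{\left(219,M{\left(-5 \right)} \right)} - -38766 = \left(\frac{7}{2} + 219 + \frac{1}{2} \left(-5\right) 219\right) - -38766 = \left(\frac{7}{2} + 219 - \frac{1095}{2}\right) + 38766 = -325 + 38766 = 38441$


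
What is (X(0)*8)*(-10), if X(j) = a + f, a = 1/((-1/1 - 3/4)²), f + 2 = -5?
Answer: 26160/49 ≈ 533.88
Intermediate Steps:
f = -7 (f = -2 - 5 = -7)
a = 16/49 (a = 1/((-1*1 - 3*¼)²) = 1/((-1 - ¾)²) = 1/((-7/4)²) = 1/(49/16) = 16/49 ≈ 0.32653)
X(j) = -327/49 (X(j) = 16/49 - 7 = -327/49)
(X(0)*8)*(-10) = -327/49*8*(-10) = -2616/49*(-10) = 26160/49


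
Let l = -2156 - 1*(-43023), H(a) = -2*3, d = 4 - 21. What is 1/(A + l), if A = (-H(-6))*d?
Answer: 1/40765 ≈ 2.4531e-5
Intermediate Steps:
d = -17
H(a) = -6
l = 40867 (l = -2156 + 43023 = 40867)
A = -102 (A = -1*(-6)*(-17) = 6*(-17) = -102)
1/(A + l) = 1/(-102 + 40867) = 1/40765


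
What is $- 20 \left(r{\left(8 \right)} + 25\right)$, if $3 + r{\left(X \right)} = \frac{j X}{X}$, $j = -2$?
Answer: $-400$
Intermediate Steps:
$r{\left(X \right)} = -5$ ($r{\left(X \right)} = -3 + \frac{\left(-2\right) X}{X} = -3 - 2 = -5$)
$- 20 \left(r{\left(8 \right)} + 25\right) = - 20 \left(-5 + 25\right) = \left(-20\right) 20 = -400$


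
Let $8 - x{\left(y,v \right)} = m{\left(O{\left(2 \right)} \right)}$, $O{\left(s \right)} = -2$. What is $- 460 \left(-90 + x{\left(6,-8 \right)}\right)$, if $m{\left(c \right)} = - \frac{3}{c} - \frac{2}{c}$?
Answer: $38870$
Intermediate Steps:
$m{\left(c \right)} = - \frac{5}{c}$
$x{\left(y,v \right)} = \frac{11}{2}$ ($x{\left(y,v \right)} = 8 - - \frac{5}{-2} = 8 - \left(-5\right) \left(- \frac{1}{2}\right) = 8 - \frac{5}{2} = \frac{11}{2}$)
$- 460 \left(-90 + x{\left(6,-8 \right)}\right) = - 460 \left(-90 + \frac{11}{2}\right) = \left(-460\right) \left(- \frac{169}{2}\right) = 38870$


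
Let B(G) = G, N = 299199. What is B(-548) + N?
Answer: 298651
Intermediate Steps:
B(-548) + N = -548 + 299199 = 298651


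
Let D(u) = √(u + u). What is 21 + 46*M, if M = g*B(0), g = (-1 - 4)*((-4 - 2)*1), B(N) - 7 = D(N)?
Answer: 9681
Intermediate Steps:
D(u) = √2*√u (D(u) = √(2*u) = √2*√u)
B(N) = 7 + √2*√N
g = 30 (g = -(-30) = -5*(-6) = 30)
M = 210 (M = 30*(7 + √2*√0) = 30*(7 + √2*0) = 30*(7 + 0) = 30*7 = 210)
21 + 46*M = 21 + 46*210 = 21 + 9660 = 9681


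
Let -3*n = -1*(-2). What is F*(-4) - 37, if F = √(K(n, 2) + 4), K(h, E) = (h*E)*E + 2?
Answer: -37 - 4*√30/3 ≈ -44.303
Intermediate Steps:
n = -⅔ (n = -(-1)*(-2)/3 = -⅓*2 = -⅔ ≈ -0.66667)
K(h, E) = 2 + h*E² (K(h, E) = (E*h)*E + 2 = h*E² + 2 = 2 + h*E²)
F = √30/3 (F = √((2 - ⅔*2²) + 4) = √((2 - ⅔*4) + 4) = √((2 - 8/3) + 4) = √(-⅔ + 4) = √(10/3) = √30/3 ≈ 1.8257)
F*(-4) - 37 = (√30/3)*(-4) - 37 = -4*√30/3 - 37 = -37 - 4*√30/3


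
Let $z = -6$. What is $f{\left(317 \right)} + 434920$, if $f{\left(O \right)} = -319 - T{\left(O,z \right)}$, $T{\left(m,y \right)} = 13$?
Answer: $434588$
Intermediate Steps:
$f{\left(O \right)} = -332$ ($f{\left(O \right)} = -319 - 13 = -332$)
$f{\left(317 \right)} + 434920 = -332 + 434920 = 434588$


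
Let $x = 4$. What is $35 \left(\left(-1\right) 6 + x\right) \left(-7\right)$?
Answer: $490$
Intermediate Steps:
$35 \left(\left(-1\right) 6 + x\right) \left(-7\right) = 35 \left(\left(-1\right) 6 + 4\right) \left(-7\right) = 35 \left(-6 + 4\right) \left(-7\right) = 35 \left(-2\right) \left(-7\right) = \left(-70\right) \left(-7\right) = 490$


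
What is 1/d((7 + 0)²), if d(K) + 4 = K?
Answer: 1/45 ≈ 0.022222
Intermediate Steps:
d(K) = -4 + K
1/d((7 + 0)²) = 1/(-4 + (7 + 0)²) = 1/(-4 + 7²) = 1/(-4 + 49) = 1/45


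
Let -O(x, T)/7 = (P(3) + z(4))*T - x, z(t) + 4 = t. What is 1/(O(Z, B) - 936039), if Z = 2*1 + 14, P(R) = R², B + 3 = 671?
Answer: -1/978011 ≈ -1.0225e-6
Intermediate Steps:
B = 668 (B = -3 + 671 = 668)
z(t) = -4 + t
Z = 16 (Z = 2 + 14 = 16)
O(x, T) = -63*T + 7*x (O(x, T) = -7*((3² + (-4 + 4))*T - x) = -7*((9 + 0)*T - x) = -7*(9*T - x) = -7*(-x + 9*T) = -63*T + 7*x)
1/(O(Z, B) - 936039) = 1/((-63*668 + 7*16) - 936039) = 1/((-42084 + 112) - 936039) = 1/(-41972 - 936039) = 1/(-978011) = -1/978011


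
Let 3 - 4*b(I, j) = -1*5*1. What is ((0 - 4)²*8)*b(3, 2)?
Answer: 256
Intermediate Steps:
b(I, j) = 2 (b(I, j) = ¾ - (-1*5)/4 = ¾ - (-5)/4 = ¾ - ¼*(-5) = ¾ + 5/4 = 2)
((0 - 4)²*8)*b(3, 2) = ((0 - 4)²*8)*2 = ((-4)²*8)*2 = (16*8)*2 = 128*2 = 256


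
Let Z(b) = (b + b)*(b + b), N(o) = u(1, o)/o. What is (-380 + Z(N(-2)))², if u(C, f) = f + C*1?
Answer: 143641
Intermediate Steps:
u(C, f) = C + f (u(C, f) = f + C = C + f)
N(o) = (1 + o)/o
Z(b) = 4*b² (Z(b) = (2*b)*(2*b) = 4*b²)
(-380 + Z(N(-2)))² = (-380 + 4*((1 - 2)/(-2))²)² = (-380 + 4*(-½*(-1))²)² = (-380 + 4*(½)²)² = (-380 + 4*(¼))² = (-380 + 1)² = (-379)² = 143641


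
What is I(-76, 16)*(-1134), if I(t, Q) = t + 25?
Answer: 57834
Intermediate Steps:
I(t, Q) = 25 + t
I(-76, 16)*(-1134) = (25 - 76)*(-1134) = -51*(-1134) = 57834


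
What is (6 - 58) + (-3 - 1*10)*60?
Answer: -832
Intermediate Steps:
(6 - 58) + (-3 - 1*10)*60 = -52 + (-3 - 10)*60 = -52 - 13*60 = -52 - 780 = -832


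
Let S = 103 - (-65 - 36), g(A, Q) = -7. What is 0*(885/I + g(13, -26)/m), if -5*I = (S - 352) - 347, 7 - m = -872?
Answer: 0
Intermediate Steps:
m = 879 (m = 7 - 1*(-872) = 7 + 872 = 879)
S = 204 (S = 103 - 1*(-101) = 103 + 101 = 204)
I = 99 (I = -((204 - 352) - 347)/5 = -(-148 - 347)/5 = -1/5*(-495) = 99)
0*(885/I + g(13, -26)/m) = 0*(885/99 - 7/879) = 0*(885*(1/99) - 7*1/879) = 0*(295/33 - 7/879) = 0*(28786/3223) = 0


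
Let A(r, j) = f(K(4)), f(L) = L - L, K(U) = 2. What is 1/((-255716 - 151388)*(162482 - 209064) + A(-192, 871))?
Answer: 1/18963718528 ≈ 5.2732e-11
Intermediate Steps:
f(L) = 0
A(r, j) = 0
1/((-255716 - 151388)*(162482 - 209064) + A(-192, 871)) = 1/((-255716 - 151388)*(162482 - 209064) + 0) = 1/(-407104*(-46582) + 0) = 1/(18963718528 + 0) = 1/18963718528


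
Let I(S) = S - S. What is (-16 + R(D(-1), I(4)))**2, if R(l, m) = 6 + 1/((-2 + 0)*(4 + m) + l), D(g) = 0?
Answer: 6561/64 ≈ 102.52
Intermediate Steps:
I(S) = 0
R(l, m) = 6 + 1/(-8 + l - 2*m) (R(l, m) = 6 + 1/(-2*(4 + m) + l) = 6 + 1/((-8 - 2*m) + l) = 6 + 1/(-8 + l - 2*m))
(-16 + R(D(-1), I(4)))**2 = (-16 + (47 - 6*0 + 12*0)/(8 - 1*0 + 2*0))**2 = (-16 + (47 + 0 + 0)/(8 + 0 + 0))**2 = (-16 + 47/8)**2 = (-81/8)**2 = 6561/64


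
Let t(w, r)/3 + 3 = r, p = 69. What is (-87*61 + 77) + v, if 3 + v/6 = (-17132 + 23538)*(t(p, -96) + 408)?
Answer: 4261148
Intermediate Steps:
t(w, r) = -9 + 3*r
v = 4266378 (v = -18 + 6*((-17132 + 23538)*((-9 + 3*(-96)) + 408)) = -18 + 6*(6406*((-9 - 288) + 408)) = -18 + 6*(6406*(-297 + 408)) = -18 + 6*(6406*111) = -18 + 6*711066 = -18 + 4266396 = 4266378)
(-87*61 + 77) + v = (-87*61 + 77) + 4266378 = (-5307 + 77) + 4266378 = -5230 + 4266378 = 4261148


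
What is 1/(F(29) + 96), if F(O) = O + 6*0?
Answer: 1/125 ≈ 0.0080000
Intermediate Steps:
F(O) = O (F(O) = O + 0 = O)
1/(F(29) + 96) = 1/(29 + 96) = 1/125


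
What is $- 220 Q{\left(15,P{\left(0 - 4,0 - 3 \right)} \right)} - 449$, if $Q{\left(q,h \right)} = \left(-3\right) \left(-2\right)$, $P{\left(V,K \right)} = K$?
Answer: $-1769$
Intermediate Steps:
$Q{\left(q,h \right)} = 6$
$- 220 Q{\left(15,P{\left(0 - 4,0 - 3 \right)} \right)} - 449 = \left(-220\right) 6 - 449 = -1320 - 449 = -1769$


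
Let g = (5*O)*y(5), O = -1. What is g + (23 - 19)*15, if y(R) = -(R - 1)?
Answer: 80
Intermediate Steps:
y(R) = 1 - R (y(R) = -(-1 + R) = 1 - R)
g = 20 (g = (5*(-1))*(1 - 1*5) = -5*(1 - 5) = -5*(-4) = 20)
g + (23 - 19)*15 = 20 + (23 - 19)*15 = 20 + 4*15 = 20 + 60 = 80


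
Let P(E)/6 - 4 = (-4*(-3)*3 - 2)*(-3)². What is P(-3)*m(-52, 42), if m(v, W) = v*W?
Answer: -4062240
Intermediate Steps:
P(E) = 1860 (P(E) = 24 + 6*((-4*(-3)*3 - 2)*(-3)²) = 24 + 6*((12*3 - 2)*9) = 24 + 6*((36 - 2)*9) = 24 + 6*(34*9) = 24 + 6*306 = 24 + 1836 = 1860)
m(v, W) = W*v
P(-3)*m(-52, 42) = 1860*(42*(-52)) = 1860*(-2184) = -4062240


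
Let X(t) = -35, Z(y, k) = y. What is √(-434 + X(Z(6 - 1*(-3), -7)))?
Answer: I*√469 ≈ 21.656*I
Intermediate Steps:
√(-434 + X(Z(6 - 1*(-3), -7))) = √(-434 - 35) = √(-469) = I*√469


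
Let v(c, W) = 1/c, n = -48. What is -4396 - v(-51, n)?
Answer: -224195/51 ≈ -4396.0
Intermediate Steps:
-4396 - v(-51, n) = -4396 - 1/(-51) = -4396 - 1*(-1/51) = -4396 + 1/51 = -224195/51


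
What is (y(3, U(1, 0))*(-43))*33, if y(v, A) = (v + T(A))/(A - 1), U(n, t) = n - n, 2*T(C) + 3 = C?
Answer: 4257/2 ≈ 2128.5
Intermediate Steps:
T(C) = -3/2 + C/2
U(n, t) = 0
y(v, A) = (-3/2 + v + A/2)/(-1 + A) (y(v, A) = (v + (-3/2 + A/2))/(A - 1) = (-3/2 + v + A/2)/(-1 + A))
(y(3, U(1, 0))*(-43))*33 = (((-3 + 0 + 2*3)/(2*(-1 + 0)))*(-43))*33 = (((1/2)*(-3 + 0 + 6)/(-1))*(-43))*33 = (((1/2)*(-1)*3)*(-43))*33 = -3/2*(-43)*33 = (129/2)*33 = 4257/2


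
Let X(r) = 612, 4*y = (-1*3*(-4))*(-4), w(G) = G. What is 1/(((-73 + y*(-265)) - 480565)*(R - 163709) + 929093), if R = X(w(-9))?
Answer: 1/77872896519 ≈ 1.2841e-11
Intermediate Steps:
y = -12 (y = ((-1*3*(-4))*(-4))/4 = (-3*(-4)*(-4))/4 = (12*(-4))/4 = (¼)*(-48) = -12)
R = 612
1/(((-73 + y*(-265)) - 480565)*(R - 163709) + 929093) = 1/(((-73 - 12*(-265)) - 480565)*(612 - 163709) + 929093) = 1/(((-73 + 3180) - 480565)*(-163097) + 929093) = 1/((3107 - 480565)*(-163097) + 929093) = 1/(-477458*(-163097) + 929093) = 1/(77871967426 + 929093) = 1/77872896519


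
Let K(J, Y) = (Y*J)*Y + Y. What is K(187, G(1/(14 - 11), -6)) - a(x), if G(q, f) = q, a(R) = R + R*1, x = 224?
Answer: -3842/9 ≈ -426.89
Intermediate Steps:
a(R) = 2*R (a(R) = R + R = 2*R)
K(J, Y) = Y + J*Y² (K(J, Y) = (J*Y)*Y + Y = J*Y² + Y = Y + J*Y²)
K(187, G(1/(14 - 11), -6)) - a(x) = (1 + 187/(14 - 11))/(14 - 11) - 2*224 = (1 + 187/3)/3 - 1*448 = (1 + 187*(⅓))/3 - 448 = (1 + 187/3)/3 - 448 = (⅓)*(190/3) - 448 = 190/9 - 448 = -3842/9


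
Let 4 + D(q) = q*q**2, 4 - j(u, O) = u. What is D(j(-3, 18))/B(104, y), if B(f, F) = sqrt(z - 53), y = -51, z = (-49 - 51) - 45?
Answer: -113*I*sqrt(22)/22 ≈ -24.092*I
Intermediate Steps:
j(u, O) = 4 - u
D(q) = -4 + q**3 (D(q) = -4 + q*q**2 = -4 + q**3)
z = -145 (z = -100 - 45 = -145)
B(f, F) = 3*I*sqrt(22) (B(f, F) = sqrt(-145 - 53) = sqrt(-198) = 3*I*sqrt(22))
D(j(-3, 18))/B(104, y) = (-4 + (4 - 1*(-3))**3)/((3*I*sqrt(22))) = (-4 + (4 + 3)**3)*(-I*sqrt(22)/66) = (-4 + 7**3)*(-I*sqrt(22)/66) = (-4 + 343)*(-I*sqrt(22)/66) = 339*(-I*sqrt(22)/66) = -113*I*sqrt(22)/22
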